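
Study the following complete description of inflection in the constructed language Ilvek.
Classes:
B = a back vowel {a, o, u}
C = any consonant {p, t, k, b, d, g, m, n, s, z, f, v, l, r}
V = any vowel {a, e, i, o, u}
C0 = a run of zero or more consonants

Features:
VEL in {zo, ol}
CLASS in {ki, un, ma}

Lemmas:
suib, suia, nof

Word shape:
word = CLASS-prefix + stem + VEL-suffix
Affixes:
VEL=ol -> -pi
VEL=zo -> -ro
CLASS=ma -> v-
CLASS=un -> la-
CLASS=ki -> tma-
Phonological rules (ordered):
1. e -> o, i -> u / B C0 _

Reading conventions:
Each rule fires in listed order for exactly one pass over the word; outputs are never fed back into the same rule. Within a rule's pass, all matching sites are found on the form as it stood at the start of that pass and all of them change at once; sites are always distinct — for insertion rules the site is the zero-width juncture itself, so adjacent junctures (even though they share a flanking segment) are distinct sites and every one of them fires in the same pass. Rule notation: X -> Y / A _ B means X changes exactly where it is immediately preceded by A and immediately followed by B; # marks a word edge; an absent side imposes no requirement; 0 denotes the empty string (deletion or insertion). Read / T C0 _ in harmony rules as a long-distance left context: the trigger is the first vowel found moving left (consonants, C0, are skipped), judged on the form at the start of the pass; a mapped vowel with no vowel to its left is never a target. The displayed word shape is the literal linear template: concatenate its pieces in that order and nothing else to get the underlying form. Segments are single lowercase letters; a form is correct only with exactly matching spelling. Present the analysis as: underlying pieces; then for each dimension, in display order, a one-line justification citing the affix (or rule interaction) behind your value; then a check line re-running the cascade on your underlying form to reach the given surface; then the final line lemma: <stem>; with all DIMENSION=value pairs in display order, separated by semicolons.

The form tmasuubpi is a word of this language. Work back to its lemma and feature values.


underlying: tma-suib-pi
VEL=ol - signalled by the affix -pi
CLASS=ki - signalled by the affix tma-
check: tmasuibpi -> tmasuubpi
lemma: suib; VEL=ol; CLASS=ki


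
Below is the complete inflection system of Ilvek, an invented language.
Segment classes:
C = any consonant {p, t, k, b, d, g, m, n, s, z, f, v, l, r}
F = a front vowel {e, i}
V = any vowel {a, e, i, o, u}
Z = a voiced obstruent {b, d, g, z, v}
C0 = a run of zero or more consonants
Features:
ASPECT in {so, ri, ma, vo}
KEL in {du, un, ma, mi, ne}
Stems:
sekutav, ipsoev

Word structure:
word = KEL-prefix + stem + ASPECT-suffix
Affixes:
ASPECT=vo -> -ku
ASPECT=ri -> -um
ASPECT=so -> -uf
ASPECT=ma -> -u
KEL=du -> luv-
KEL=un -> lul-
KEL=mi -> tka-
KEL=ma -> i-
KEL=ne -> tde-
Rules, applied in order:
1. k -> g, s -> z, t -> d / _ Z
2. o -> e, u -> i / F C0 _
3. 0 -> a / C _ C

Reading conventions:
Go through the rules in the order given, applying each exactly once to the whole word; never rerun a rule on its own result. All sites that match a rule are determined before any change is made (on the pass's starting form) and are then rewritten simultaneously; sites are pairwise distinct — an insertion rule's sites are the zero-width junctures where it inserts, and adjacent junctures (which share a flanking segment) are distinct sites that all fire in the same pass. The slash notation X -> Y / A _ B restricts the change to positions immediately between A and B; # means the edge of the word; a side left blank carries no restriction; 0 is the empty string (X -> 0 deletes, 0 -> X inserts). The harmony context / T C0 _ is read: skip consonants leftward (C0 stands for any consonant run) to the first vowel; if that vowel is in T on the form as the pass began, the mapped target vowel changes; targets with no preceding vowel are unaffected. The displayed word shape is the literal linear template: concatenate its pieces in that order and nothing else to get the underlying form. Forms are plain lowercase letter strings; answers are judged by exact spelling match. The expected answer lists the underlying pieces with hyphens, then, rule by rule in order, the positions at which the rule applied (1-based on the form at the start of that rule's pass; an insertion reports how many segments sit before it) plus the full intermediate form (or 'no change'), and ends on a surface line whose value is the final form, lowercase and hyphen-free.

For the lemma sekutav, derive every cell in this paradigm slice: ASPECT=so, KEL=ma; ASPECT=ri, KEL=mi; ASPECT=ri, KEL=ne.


cell ASPECT=so, KEL=ma:
underlying: i-sekutav-uf
1. k -> g, s -> z, t -> d / _ Z: no change
2. o -> e, u -> i / F C0 _: fires at position(s) 5: isekitavuf
3. 0 -> a / C _ C: no change
surface: isekitavuf

cell ASPECT=ri, KEL=mi:
underlying: tka-sekutav-um
1. k -> g, s -> z, t -> d / _ Z: no change
2. o -> e, u -> i / F C0 _: fires at position(s) 7: tkasekitavum
3. 0 -> a / C _ C: inserts after position(s) 1: takasekitavum
surface: takasekitavum

cell ASPECT=ri, KEL=ne:
underlying: tde-sekutav-um
1. k -> g, s -> z, t -> d / _ Z: fires at position(s) 1: ddesekutavum
2. o -> e, u -> i / F C0 _: fires at position(s) 7: ddesekitavum
3. 0 -> a / C _ C: inserts after position(s) 1: dadesekitavum
surface: dadesekitavum


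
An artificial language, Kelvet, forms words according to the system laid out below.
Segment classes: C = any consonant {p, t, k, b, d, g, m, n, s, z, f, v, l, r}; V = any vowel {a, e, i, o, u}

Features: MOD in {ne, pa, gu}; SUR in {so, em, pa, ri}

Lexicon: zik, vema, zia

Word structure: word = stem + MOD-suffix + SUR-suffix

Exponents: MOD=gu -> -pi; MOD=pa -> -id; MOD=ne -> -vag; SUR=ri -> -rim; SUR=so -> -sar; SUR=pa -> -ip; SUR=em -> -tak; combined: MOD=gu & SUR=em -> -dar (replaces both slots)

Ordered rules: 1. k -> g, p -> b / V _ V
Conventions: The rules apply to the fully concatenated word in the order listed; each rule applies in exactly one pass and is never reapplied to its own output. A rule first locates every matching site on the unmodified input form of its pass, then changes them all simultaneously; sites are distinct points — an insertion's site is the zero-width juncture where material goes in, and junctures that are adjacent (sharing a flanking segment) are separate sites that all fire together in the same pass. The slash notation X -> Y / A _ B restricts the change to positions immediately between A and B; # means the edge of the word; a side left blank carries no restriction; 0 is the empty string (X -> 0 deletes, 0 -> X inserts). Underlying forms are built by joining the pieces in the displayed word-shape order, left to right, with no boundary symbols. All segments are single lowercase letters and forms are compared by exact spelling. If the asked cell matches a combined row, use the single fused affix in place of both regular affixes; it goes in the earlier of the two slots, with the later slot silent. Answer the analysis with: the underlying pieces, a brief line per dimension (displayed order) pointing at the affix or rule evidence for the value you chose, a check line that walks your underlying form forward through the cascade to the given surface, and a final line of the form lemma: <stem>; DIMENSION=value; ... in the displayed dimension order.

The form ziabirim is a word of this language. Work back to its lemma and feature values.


underlying: zia-pi-rim
MOD=gu - signalled by the affix -pi
SUR=ri - signalled by the affix -rim
check: ziapirim -> ziabirim
lemma: zia; MOD=gu; SUR=ri


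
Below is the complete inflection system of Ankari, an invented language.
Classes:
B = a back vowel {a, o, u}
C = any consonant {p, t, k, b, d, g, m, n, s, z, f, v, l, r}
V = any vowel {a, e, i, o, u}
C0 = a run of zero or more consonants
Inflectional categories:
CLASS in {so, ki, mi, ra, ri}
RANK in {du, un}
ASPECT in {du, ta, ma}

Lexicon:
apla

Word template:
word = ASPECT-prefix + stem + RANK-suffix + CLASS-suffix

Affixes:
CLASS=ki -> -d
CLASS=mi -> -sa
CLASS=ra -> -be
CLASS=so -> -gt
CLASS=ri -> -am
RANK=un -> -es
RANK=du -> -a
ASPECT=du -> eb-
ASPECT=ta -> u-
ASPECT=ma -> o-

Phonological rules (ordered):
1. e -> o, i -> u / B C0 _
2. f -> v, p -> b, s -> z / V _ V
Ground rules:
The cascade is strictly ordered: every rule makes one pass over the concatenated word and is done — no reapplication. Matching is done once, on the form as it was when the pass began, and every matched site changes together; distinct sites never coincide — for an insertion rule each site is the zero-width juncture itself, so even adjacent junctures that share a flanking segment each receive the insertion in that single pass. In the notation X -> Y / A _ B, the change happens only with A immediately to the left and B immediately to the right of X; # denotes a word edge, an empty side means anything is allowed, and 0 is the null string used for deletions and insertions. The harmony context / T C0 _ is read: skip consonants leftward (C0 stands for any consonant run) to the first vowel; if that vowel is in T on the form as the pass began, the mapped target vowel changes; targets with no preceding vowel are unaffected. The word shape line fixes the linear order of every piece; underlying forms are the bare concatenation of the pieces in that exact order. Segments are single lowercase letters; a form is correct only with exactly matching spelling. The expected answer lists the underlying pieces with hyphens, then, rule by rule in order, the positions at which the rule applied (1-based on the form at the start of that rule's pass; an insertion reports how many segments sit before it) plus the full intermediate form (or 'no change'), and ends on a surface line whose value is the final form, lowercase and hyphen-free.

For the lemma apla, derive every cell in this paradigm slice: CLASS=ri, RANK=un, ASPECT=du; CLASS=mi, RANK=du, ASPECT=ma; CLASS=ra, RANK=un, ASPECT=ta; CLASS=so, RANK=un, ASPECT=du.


cell CLASS=ri, RANK=un, ASPECT=du:
underlying: eb-apla-es-am
1. e -> o, i -> u / B C0 _: fires at position(s) 7: ebaplaosam
2. f -> v, p -> b, s -> z / V _ V: fires at position(s) 8: ebaplaozam
surface: ebaplaozam

cell CLASS=mi, RANK=du, ASPECT=ma:
underlying: o-apla-a-sa
1. e -> o, i -> u / B C0 _: no change
2. f -> v, p -> b, s -> z / V _ V: fires at position(s) 7: oaplaaza
surface: oaplaaza

cell CLASS=ra, RANK=un, ASPECT=ta:
underlying: u-apla-es-be
1. e -> o, i -> u / B C0 _: fires at position(s) 6: uaplaosbe
2. f -> v, p -> b, s -> z / V _ V: no change
surface: uaplaosbe

cell CLASS=so, RANK=un, ASPECT=du:
underlying: eb-apla-es-gt
1. e -> o, i -> u / B C0 _: fires at position(s) 7: ebaplaosgt
2. f -> v, p -> b, s -> z / V _ V: no change
surface: ebaplaosgt


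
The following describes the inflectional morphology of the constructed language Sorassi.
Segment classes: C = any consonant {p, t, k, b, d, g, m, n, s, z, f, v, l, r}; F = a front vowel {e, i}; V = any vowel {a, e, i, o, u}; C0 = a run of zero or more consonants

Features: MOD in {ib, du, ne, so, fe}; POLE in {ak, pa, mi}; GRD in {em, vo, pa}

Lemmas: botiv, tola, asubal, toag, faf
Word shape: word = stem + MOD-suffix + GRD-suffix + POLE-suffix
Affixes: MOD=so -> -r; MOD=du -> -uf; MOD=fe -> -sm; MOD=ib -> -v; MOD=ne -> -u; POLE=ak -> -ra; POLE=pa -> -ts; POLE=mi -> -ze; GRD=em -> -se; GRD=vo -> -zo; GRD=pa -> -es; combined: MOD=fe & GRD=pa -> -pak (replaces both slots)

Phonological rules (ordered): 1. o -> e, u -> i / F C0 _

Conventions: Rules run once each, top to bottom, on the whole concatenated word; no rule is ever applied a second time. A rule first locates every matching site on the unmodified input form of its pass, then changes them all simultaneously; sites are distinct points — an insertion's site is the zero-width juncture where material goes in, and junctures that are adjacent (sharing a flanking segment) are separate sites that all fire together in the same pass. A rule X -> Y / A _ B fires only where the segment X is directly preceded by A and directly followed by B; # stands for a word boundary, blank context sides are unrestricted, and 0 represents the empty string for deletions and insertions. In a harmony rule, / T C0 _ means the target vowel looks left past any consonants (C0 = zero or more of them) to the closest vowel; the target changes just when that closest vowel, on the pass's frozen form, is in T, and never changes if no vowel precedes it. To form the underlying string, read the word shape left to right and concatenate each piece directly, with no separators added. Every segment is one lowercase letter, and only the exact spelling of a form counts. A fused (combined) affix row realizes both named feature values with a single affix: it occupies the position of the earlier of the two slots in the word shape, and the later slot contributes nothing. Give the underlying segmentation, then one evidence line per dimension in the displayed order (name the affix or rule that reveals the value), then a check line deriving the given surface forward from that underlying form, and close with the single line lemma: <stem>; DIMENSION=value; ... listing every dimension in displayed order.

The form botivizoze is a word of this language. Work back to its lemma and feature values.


underlying: botiv-u-zo-ze
MOD=ne - signalled by the affix -u
POLE=mi - signalled by the affix -ze
GRD=vo - signalled by the affix -zo
check: botivuzoze -> botivizoze
lemma: botiv; MOD=ne; POLE=mi; GRD=vo


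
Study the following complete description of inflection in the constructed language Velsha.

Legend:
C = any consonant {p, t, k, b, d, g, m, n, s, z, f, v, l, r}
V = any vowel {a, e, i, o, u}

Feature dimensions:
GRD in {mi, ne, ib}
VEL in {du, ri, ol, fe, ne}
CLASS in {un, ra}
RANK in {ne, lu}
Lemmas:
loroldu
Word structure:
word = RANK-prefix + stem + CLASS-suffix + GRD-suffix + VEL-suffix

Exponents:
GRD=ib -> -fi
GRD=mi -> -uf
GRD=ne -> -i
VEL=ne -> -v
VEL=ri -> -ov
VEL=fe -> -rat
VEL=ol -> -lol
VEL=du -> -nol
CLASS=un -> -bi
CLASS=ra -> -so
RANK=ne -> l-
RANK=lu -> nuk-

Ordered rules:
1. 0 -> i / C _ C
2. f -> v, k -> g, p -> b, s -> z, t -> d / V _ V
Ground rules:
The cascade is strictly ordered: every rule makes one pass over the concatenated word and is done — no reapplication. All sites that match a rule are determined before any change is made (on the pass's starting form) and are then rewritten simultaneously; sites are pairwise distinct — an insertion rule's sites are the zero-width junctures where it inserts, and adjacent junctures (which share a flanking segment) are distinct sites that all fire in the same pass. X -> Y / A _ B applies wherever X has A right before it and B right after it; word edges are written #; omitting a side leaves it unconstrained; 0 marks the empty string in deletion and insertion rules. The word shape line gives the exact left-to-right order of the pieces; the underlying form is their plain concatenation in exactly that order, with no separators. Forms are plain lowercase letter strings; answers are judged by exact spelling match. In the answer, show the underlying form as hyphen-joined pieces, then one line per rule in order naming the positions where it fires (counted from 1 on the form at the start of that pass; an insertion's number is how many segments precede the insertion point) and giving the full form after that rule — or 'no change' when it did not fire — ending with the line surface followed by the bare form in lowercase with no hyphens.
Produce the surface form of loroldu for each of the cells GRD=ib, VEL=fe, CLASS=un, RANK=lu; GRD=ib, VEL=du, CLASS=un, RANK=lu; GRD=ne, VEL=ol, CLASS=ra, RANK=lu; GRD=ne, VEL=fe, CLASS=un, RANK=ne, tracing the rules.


cell GRD=ib, VEL=fe, CLASS=un, RANK=lu:
underlying: nuk-loroldu-bi-fi-rat
1. 0 -> i / C _ C: inserts after position(s) 3, 8: nukilorolidubifirat
2. f -> v, k -> g, p -> b, s -> z, t -> d / V _ V: fires at position(s) 3, 15: nugilorolidubivirat
surface: nugilorolidubivirat

cell GRD=ib, VEL=du, CLASS=un, RANK=lu:
underlying: nuk-loroldu-bi-fi-nol
1. 0 -> i / C _ C: inserts after position(s) 3, 8: nukilorolidubifinol
2. f -> v, k -> g, p -> b, s -> z, t -> d / V _ V: fires at position(s) 3, 15: nugilorolidubivinol
surface: nugilorolidubivinol

cell GRD=ne, VEL=ol, CLASS=ra, RANK=lu:
underlying: nuk-loroldu-so-i-lol
1. 0 -> i / C _ C: inserts after position(s) 3, 8: nukilorolidusoilol
2. f -> v, k -> g, p -> b, s -> z, t -> d / V _ V: fires at position(s) 3, 13: nugiloroliduzoilol
surface: nugiloroliduzoilol

cell GRD=ne, VEL=fe, CLASS=un, RANK=ne:
underlying: l-loroldu-bi-i-rat
1. 0 -> i / C _ C: inserts after position(s) 1, 6: lilorolidubiirat
2. f -> v, k -> g, p -> b, s -> z, t -> d / V _ V: no change
surface: lilorolidubiirat


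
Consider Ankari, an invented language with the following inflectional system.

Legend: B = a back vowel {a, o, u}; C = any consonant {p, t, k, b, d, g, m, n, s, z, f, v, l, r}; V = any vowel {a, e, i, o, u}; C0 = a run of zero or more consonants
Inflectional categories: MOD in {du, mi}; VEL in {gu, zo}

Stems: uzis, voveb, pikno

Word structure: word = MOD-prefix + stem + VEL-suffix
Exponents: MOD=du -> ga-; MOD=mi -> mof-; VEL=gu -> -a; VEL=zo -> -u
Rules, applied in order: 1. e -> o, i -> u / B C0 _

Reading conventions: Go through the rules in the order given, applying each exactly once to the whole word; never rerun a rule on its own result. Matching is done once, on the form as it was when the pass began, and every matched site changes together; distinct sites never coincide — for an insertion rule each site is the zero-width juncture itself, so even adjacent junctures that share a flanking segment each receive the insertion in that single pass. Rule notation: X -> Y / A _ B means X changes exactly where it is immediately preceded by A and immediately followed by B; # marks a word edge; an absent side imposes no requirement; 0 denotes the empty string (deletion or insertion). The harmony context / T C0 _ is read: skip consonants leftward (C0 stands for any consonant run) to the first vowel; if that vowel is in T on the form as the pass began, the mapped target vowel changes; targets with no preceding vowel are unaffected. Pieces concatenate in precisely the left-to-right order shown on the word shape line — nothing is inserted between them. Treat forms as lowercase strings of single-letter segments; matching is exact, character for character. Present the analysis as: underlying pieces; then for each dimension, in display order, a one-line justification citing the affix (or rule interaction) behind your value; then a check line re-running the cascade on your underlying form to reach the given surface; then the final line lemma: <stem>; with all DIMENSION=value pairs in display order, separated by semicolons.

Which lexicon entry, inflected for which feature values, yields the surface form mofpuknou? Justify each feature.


underlying: mof-pikno-u
MOD=mi - signalled by the affix mof-
VEL=zo - signalled by the affix -u
check: mofpiknou -> mofpuknou
lemma: pikno; MOD=mi; VEL=zo


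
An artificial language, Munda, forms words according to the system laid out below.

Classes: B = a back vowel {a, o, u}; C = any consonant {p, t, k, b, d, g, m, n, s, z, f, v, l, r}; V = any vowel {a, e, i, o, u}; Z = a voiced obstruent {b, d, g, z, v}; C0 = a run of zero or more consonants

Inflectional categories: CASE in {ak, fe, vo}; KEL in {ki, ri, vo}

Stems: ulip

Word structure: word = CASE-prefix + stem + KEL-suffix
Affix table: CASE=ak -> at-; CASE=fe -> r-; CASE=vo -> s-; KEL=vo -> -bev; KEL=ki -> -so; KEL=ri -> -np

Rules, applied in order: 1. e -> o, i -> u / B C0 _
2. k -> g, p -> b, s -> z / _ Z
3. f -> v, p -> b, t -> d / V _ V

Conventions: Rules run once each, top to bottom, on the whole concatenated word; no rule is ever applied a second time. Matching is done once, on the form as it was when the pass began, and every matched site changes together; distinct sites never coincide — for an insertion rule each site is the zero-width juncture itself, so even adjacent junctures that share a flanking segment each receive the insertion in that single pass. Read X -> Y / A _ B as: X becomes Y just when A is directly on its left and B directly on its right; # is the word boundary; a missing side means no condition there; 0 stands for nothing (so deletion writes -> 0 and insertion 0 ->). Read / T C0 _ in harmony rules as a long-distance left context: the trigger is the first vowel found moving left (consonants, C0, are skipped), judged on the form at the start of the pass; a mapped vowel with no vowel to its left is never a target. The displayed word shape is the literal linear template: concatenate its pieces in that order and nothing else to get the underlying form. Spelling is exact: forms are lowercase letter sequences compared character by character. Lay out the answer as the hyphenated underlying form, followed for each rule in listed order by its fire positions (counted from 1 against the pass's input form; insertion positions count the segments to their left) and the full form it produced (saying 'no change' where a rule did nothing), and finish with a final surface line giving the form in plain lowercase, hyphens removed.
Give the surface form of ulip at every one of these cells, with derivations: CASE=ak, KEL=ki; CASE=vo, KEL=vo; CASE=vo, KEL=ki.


cell CASE=ak, KEL=ki:
underlying: at-ulip-so
1. e -> o, i -> u / B C0 _: fires at position(s) 5: atulupso
2. k -> g, p -> b, s -> z / _ Z: no change
3. f -> v, p -> b, t -> d / V _ V: fires at position(s) 2: adulupso
surface: adulupso

cell CASE=vo, KEL=vo:
underlying: s-ulip-bev
1. e -> o, i -> u / B C0 _: fires at position(s) 4: sulupbev
2. k -> g, p -> b, s -> z / _ Z: fires at position(s) 5: sulubbev
3. f -> v, p -> b, t -> d / V _ V: no change
surface: sulubbev

cell CASE=vo, KEL=ki:
underlying: s-ulip-so
1. e -> o, i -> u / B C0 _: fires at position(s) 4: sulupso
2. k -> g, p -> b, s -> z / _ Z: no change
3. f -> v, p -> b, t -> d / V _ V: no change
surface: sulupso


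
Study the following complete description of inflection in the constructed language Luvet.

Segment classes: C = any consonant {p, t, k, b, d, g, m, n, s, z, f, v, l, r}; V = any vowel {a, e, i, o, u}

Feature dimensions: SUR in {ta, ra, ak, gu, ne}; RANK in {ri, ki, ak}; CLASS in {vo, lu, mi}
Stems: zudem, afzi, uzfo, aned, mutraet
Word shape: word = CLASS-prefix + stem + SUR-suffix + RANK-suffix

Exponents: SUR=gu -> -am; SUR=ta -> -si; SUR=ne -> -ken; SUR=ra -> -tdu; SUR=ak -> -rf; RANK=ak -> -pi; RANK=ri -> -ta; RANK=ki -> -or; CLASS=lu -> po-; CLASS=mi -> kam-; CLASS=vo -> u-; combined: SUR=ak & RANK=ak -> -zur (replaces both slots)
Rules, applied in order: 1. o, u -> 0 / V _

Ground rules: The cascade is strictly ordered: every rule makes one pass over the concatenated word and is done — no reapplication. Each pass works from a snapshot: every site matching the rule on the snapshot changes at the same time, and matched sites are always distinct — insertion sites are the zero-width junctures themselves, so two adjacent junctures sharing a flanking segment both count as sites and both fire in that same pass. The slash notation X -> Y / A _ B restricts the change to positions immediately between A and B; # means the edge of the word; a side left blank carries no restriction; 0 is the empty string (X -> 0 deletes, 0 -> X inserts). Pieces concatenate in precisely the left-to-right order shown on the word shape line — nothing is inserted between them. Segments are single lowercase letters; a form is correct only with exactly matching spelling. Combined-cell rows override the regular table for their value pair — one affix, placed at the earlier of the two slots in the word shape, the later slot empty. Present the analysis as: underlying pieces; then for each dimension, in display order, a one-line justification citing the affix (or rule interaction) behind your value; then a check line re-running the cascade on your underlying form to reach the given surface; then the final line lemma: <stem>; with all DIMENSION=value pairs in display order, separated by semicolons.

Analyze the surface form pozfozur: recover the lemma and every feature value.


underlying: po-uzfo-zur
SUR=ak - signalled by the combined affix row
RANK=ak - signalled by the combined affix row
CLASS=lu - signalled by the affix po-
check: pouzfozur -> pozfozur
lemma: uzfo; SUR=ak; RANK=ak; CLASS=lu


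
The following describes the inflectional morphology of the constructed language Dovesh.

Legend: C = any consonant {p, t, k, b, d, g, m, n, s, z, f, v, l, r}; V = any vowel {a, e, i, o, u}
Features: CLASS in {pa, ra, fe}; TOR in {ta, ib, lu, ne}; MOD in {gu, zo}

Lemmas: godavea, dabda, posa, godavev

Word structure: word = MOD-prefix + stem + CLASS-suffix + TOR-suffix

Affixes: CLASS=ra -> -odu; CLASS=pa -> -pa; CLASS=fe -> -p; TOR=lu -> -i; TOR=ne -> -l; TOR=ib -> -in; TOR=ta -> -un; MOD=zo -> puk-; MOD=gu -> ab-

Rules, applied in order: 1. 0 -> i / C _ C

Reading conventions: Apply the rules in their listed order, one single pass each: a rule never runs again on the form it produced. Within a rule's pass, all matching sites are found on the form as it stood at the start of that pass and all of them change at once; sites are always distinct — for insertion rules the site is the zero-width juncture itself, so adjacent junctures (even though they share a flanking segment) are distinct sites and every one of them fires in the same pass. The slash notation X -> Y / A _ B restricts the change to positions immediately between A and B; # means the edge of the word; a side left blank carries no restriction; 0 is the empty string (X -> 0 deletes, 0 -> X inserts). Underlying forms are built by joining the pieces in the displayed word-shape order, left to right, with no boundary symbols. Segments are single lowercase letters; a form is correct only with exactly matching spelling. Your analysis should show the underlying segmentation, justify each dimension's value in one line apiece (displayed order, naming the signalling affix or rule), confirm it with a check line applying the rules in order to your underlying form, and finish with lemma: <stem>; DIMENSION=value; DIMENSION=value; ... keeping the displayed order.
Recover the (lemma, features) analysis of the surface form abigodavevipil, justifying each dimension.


underlying: ab-godavev-p-l
CLASS=fe - signalled by the affix -p
TOR=ne - signalled by the affix -l
MOD=gu - signalled by the affix ab-
check: abgodavevpl -> abigodavevipil
lemma: godavev; CLASS=fe; TOR=ne; MOD=gu


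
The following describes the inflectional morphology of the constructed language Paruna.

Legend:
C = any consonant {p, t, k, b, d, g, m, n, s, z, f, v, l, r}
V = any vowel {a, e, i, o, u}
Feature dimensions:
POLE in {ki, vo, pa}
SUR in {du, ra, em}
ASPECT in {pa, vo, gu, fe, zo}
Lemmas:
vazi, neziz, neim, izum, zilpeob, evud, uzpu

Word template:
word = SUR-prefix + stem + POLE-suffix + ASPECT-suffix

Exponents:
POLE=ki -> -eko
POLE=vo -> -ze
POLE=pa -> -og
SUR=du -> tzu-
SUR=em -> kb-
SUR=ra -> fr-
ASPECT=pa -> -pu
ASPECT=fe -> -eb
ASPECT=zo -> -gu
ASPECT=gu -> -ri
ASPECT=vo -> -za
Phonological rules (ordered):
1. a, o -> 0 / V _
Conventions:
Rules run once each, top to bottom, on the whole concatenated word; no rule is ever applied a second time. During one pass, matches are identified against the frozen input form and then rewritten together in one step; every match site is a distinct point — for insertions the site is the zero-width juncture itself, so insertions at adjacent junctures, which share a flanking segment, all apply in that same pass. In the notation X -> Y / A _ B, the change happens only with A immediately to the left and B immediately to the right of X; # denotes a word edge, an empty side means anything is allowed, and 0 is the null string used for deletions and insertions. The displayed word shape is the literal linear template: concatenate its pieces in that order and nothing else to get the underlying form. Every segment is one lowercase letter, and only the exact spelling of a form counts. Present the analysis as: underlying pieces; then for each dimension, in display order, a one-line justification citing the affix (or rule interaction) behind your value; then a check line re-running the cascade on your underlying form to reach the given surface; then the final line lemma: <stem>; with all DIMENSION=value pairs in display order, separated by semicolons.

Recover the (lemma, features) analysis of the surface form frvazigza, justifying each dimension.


underlying: fr-vazi-og-za
POLE=pa - signalled by the affix -og
SUR=ra - signalled by the affix fr-
ASPECT=vo - signalled by the affix -za
check: frvaziogza -> frvazigza
lemma: vazi; POLE=pa; SUR=ra; ASPECT=vo


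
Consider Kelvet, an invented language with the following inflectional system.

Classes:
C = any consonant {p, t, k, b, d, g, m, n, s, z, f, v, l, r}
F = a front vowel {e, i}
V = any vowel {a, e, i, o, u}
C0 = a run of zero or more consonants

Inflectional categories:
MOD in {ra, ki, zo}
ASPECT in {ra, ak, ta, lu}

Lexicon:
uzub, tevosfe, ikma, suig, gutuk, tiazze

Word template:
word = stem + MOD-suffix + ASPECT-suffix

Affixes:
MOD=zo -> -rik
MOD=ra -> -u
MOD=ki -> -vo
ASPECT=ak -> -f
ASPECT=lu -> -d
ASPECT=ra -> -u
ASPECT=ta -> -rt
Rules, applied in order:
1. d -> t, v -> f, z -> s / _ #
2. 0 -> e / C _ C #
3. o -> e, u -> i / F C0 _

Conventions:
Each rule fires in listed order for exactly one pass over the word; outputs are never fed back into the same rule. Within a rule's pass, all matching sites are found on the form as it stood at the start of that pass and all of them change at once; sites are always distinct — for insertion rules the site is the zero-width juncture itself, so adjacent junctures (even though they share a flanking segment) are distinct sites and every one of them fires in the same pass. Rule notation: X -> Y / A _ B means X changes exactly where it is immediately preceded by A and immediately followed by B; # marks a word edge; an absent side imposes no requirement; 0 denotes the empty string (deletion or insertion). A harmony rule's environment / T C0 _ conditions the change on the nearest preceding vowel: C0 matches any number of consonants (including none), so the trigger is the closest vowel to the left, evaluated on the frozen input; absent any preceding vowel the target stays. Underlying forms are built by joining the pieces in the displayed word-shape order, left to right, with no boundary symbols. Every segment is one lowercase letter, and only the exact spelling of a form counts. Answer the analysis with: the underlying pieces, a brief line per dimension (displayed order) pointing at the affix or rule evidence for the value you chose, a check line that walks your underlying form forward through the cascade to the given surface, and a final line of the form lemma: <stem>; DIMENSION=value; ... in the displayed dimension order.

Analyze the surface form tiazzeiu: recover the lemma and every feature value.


underlying: tiazze-u-u
MOD=ra - signalled by the affix -u
ASPECT=ra - signalled by the affix -u
check: tiazzeuu -> tiazzeuu -> tiazzeuu -> tiazzeiu
lemma: tiazze; MOD=ra; ASPECT=ra


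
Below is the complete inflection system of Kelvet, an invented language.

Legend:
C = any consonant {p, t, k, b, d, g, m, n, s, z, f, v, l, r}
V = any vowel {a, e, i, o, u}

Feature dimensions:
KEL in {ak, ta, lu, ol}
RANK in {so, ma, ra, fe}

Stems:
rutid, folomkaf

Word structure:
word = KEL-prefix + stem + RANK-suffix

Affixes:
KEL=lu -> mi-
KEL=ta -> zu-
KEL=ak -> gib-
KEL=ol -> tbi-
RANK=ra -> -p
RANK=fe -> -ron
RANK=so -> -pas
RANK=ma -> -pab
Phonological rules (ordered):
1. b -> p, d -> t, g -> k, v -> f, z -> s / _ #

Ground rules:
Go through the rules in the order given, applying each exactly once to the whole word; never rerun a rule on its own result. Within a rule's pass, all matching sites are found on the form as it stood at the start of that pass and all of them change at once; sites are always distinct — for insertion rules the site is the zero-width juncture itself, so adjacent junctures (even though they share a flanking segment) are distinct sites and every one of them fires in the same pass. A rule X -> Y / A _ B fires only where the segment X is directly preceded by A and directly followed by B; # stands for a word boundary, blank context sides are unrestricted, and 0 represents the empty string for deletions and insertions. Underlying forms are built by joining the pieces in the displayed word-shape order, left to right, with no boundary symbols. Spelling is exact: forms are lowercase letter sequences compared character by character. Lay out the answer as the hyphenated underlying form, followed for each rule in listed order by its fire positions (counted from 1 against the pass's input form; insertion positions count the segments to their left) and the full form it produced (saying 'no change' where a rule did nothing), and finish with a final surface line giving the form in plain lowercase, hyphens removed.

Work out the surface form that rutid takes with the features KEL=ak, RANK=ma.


underlying: gib-rutid-pab
1. b -> p, d -> t, g -> k, v -> f, z -> s / _ #: fires at position(s) 11: gibrutidpap
surface: gibrutidpap


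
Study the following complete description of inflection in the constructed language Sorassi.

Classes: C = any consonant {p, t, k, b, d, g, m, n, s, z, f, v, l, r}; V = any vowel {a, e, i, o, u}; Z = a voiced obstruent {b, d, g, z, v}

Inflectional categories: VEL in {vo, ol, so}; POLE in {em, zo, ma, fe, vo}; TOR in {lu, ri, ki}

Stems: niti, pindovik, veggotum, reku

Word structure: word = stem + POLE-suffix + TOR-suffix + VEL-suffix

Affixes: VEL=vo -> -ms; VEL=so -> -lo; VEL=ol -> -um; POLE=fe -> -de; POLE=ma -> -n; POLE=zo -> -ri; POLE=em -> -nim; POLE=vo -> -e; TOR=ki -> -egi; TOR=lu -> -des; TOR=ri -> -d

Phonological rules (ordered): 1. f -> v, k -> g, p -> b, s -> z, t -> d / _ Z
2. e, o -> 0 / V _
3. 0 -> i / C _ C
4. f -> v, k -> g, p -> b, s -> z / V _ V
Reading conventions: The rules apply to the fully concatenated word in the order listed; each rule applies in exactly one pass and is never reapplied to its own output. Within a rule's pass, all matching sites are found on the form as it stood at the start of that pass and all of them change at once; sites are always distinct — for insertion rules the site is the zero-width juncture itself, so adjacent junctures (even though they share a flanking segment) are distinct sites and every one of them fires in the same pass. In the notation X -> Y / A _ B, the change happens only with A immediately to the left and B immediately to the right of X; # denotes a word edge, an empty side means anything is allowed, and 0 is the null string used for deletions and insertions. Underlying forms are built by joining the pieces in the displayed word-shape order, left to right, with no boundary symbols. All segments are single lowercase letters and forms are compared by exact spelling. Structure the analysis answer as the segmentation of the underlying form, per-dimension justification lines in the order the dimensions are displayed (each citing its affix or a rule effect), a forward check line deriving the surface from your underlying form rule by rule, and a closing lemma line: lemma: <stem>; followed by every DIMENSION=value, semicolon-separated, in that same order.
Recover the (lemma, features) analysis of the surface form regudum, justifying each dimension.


underlying: reku-e-d-um
VEL=ol - signalled by the affix -um
POLE=vo - signalled by the affix -e
TOR=ri - signalled by the affix -d
check: rekuedum -> rekuedum -> rekudum -> rekudum -> regudum
lemma: reku; VEL=ol; POLE=vo; TOR=ri


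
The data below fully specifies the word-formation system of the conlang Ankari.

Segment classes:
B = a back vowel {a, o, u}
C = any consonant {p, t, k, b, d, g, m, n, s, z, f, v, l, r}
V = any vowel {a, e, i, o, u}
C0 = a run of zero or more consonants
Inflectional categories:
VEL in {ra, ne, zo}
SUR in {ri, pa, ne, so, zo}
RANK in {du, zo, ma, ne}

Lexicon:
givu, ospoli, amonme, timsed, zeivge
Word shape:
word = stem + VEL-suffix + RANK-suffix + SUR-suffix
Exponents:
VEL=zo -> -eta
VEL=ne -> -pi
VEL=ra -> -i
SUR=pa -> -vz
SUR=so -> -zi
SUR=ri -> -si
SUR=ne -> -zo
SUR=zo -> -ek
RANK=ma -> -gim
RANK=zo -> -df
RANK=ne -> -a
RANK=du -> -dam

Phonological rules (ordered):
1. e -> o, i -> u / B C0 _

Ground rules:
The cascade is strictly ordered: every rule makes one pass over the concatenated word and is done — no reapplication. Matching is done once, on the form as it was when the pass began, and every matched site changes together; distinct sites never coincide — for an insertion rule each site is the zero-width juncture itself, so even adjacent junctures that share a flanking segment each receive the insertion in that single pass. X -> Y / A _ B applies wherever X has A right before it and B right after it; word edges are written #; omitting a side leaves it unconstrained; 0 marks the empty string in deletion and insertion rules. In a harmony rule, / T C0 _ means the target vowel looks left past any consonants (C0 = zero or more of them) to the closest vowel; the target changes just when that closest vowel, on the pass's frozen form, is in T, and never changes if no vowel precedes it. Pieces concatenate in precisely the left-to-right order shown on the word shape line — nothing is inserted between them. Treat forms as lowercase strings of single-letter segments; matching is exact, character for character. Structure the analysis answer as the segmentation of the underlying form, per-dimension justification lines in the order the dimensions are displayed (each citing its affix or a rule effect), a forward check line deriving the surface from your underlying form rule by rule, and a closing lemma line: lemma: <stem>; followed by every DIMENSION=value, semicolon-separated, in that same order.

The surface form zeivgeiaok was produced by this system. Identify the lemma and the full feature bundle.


underlying: zeivge-i-a-ek
VEL=ra - signalled by the affix -i
SUR=zo - signalled by the affix -ek
RANK=ne - signalled by the affix -a
check: zeivgeiaek -> zeivgeiaok
lemma: zeivge; VEL=ra; SUR=zo; RANK=ne


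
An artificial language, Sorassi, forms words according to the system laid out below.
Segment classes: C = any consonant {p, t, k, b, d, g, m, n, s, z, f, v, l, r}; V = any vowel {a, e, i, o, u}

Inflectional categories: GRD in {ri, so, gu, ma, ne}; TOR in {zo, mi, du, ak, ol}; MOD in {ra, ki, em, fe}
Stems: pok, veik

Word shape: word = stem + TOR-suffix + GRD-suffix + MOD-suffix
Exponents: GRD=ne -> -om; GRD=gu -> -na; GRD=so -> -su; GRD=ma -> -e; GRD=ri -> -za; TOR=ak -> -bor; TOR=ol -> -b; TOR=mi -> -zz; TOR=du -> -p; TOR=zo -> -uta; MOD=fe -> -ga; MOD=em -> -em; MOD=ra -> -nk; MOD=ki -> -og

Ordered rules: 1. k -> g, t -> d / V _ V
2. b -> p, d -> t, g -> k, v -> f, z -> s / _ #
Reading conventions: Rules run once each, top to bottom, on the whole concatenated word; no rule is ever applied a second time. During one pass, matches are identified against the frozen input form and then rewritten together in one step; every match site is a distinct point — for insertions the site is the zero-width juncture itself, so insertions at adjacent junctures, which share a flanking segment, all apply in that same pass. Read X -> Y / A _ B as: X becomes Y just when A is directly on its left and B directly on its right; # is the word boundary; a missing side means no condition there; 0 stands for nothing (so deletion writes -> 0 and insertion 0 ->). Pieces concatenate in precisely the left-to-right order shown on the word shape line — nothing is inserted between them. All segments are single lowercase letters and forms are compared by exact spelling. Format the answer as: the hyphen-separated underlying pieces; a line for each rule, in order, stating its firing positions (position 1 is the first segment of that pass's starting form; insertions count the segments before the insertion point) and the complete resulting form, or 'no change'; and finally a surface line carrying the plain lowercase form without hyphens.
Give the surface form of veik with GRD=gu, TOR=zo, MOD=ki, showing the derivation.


underlying: veik-uta-na-og
1. k -> g, t -> d / V _ V: fires at position(s) 4, 6: veigudanaog
2. b -> p, d -> t, g -> k, v -> f, z -> s / _ #: fires at position(s) 11: veigudanaok
surface: veigudanaok
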